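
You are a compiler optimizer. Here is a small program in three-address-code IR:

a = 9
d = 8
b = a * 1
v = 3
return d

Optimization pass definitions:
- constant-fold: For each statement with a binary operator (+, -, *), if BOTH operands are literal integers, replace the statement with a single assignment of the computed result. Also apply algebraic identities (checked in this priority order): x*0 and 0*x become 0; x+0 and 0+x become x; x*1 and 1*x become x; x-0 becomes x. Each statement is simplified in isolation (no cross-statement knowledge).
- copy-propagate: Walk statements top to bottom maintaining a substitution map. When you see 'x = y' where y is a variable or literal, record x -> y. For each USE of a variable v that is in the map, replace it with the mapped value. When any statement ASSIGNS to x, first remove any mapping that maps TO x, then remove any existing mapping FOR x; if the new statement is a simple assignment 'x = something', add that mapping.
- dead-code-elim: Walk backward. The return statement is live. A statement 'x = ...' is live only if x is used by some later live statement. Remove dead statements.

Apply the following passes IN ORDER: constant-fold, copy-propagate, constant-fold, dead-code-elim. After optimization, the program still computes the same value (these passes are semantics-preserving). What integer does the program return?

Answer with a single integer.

Answer: 8

Derivation:
Initial IR:
  a = 9
  d = 8
  b = a * 1
  v = 3
  return d
After constant-fold (5 stmts):
  a = 9
  d = 8
  b = a
  v = 3
  return d
After copy-propagate (5 stmts):
  a = 9
  d = 8
  b = 9
  v = 3
  return 8
After constant-fold (5 stmts):
  a = 9
  d = 8
  b = 9
  v = 3
  return 8
After dead-code-elim (1 stmts):
  return 8
Evaluate:
  a = 9  =>  a = 9
  d = 8  =>  d = 8
  b = a * 1  =>  b = 9
  v = 3  =>  v = 3
  return d = 8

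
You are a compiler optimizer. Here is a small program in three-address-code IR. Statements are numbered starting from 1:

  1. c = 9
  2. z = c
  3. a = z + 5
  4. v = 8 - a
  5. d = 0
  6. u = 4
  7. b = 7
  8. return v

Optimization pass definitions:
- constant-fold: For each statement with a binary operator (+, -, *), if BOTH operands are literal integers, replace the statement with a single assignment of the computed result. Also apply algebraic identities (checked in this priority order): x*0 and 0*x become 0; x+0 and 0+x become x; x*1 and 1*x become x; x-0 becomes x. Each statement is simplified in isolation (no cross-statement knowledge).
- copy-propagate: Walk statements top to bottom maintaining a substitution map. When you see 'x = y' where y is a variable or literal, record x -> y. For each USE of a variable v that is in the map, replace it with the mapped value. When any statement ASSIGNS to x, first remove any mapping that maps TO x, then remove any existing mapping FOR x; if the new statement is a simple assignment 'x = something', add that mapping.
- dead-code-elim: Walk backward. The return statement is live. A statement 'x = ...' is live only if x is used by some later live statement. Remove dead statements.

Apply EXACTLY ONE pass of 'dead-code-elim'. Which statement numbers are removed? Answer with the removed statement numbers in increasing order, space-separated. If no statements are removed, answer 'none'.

Answer: 5 6 7

Derivation:
Backward liveness scan:
Stmt 1 'c = 9': KEEP (c is live); live-in = []
Stmt 2 'z = c': KEEP (z is live); live-in = ['c']
Stmt 3 'a = z + 5': KEEP (a is live); live-in = ['z']
Stmt 4 'v = 8 - a': KEEP (v is live); live-in = ['a']
Stmt 5 'd = 0': DEAD (d not in live set ['v'])
Stmt 6 'u = 4': DEAD (u not in live set ['v'])
Stmt 7 'b = 7': DEAD (b not in live set ['v'])
Stmt 8 'return v': KEEP (return); live-in = ['v']
Removed statement numbers: [5, 6, 7]
Surviving IR:
  c = 9
  z = c
  a = z + 5
  v = 8 - a
  return v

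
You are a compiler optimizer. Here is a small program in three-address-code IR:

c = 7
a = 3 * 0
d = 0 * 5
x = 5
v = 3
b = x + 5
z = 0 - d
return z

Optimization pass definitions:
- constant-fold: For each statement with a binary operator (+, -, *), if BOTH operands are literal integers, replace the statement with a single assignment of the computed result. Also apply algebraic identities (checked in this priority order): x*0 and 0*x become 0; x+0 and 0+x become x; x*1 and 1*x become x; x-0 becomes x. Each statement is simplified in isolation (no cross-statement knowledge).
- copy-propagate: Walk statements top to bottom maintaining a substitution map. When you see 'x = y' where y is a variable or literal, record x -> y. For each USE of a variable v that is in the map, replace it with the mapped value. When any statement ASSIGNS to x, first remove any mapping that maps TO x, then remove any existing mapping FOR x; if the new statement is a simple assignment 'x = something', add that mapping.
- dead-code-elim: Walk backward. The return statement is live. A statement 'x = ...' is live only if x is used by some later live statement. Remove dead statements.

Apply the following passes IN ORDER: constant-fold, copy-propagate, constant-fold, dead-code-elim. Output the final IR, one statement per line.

Answer: z = 0
return z

Derivation:
Initial IR:
  c = 7
  a = 3 * 0
  d = 0 * 5
  x = 5
  v = 3
  b = x + 5
  z = 0 - d
  return z
After constant-fold (8 stmts):
  c = 7
  a = 0
  d = 0
  x = 5
  v = 3
  b = x + 5
  z = 0 - d
  return z
After copy-propagate (8 stmts):
  c = 7
  a = 0
  d = 0
  x = 5
  v = 3
  b = 5 + 5
  z = 0 - 0
  return z
After constant-fold (8 stmts):
  c = 7
  a = 0
  d = 0
  x = 5
  v = 3
  b = 10
  z = 0
  return z
After dead-code-elim (2 stmts):
  z = 0
  return z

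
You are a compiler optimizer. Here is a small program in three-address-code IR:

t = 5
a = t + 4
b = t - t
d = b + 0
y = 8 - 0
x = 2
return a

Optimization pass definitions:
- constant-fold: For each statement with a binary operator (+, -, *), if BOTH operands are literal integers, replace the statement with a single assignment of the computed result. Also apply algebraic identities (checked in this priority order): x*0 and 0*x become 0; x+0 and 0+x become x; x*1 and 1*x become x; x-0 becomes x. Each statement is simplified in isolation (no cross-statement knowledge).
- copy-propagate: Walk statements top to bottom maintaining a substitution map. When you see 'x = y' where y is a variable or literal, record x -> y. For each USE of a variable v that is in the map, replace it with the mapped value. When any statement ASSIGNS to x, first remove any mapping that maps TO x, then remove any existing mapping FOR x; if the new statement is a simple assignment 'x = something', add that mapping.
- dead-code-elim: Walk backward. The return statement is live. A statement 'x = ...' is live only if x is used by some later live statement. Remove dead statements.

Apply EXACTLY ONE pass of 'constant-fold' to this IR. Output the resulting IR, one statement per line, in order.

Applying constant-fold statement-by-statement:
  [1] t = 5  (unchanged)
  [2] a = t + 4  (unchanged)
  [3] b = t - t  (unchanged)
  [4] d = b + 0  -> d = b
  [5] y = 8 - 0  -> y = 8
  [6] x = 2  (unchanged)
  [7] return a  (unchanged)
Result (7 stmts):
  t = 5
  a = t + 4
  b = t - t
  d = b
  y = 8
  x = 2
  return a

Answer: t = 5
a = t + 4
b = t - t
d = b
y = 8
x = 2
return a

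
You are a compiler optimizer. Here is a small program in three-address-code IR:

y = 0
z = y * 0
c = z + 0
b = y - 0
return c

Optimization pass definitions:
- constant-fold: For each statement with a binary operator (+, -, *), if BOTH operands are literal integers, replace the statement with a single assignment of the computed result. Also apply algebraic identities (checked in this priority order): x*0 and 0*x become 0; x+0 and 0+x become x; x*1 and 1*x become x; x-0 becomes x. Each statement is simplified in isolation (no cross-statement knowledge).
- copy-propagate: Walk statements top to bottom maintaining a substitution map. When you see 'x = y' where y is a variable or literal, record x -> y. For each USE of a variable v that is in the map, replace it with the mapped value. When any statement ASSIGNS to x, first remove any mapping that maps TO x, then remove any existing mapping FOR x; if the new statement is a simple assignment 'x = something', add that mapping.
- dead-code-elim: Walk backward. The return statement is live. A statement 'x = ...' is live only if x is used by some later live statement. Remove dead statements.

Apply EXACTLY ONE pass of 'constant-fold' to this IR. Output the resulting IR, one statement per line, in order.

Applying constant-fold statement-by-statement:
  [1] y = 0  (unchanged)
  [2] z = y * 0  -> z = 0
  [3] c = z + 0  -> c = z
  [4] b = y - 0  -> b = y
  [5] return c  (unchanged)
Result (5 stmts):
  y = 0
  z = 0
  c = z
  b = y
  return c

Answer: y = 0
z = 0
c = z
b = y
return c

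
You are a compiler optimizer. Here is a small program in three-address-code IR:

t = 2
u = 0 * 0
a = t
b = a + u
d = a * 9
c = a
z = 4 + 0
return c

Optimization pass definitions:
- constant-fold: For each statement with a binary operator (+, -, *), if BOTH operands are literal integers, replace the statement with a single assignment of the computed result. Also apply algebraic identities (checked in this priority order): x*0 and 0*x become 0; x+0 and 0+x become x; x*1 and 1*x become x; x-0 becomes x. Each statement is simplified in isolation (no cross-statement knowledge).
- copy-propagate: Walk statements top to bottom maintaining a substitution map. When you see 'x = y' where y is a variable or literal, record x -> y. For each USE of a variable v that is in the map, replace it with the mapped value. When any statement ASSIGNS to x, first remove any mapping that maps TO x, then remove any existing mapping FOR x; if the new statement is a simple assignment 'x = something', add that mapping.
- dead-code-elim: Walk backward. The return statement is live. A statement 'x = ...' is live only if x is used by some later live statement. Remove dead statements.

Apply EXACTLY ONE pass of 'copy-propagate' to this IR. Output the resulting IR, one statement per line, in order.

Answer: t = 2
u = 0 * 0
a = 2
b = 2 + u
d = 2 * 9
c = 2
z = 4 + 0
return 2

Derivation:
Applying copy-propagate statement-by-statement:
  [1] t = 2  (unchanged)
  [2] u = 0 * 0  (unchanged)
  [3] a = t  -> a = 2
  [4] b = a + u  -> b = 2 + u
  [5] d = a * 9  -> d = 2 * 9
  [6] c = a  -> c = 2
  [7] z = 4 + 0  (unchanged)
  [8] return c  -> return 2
Result (8 stmts):
  t = 2
  u = 0 * 0
  a = 2
  b = 2 + u
  d = 2 * 9
  c = 2
  z = 4 + 0
  return 2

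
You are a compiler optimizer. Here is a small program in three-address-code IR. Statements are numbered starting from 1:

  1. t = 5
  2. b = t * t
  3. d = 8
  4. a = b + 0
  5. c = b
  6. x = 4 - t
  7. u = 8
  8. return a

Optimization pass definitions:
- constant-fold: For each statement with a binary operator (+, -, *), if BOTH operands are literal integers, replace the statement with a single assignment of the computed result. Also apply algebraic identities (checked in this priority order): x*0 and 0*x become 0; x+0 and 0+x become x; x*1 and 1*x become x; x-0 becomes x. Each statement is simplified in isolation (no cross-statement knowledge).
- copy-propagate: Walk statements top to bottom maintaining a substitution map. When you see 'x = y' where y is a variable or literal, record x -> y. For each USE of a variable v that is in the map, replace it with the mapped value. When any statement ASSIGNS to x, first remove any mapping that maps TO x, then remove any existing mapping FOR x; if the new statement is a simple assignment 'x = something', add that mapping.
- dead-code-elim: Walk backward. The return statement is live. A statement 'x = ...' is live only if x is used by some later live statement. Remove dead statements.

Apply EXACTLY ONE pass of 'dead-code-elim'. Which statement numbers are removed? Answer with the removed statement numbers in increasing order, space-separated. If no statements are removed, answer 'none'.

Backward liveness scan:
Stmt 1 't = 5': KEEP (t is live); live-in = []
Stmt 2 'b = t * t': KEEP (b is live); live-in = ['t']
Stmt 3 'd = 8': DEAD (d not in live set ['b'])
Stmt 4 'a = b + 0': KEEP (a is live); live-in = ['b']
Stmt 5 'c = b': DEAD (c not in live set ['a'])
Stmt 6 'x = 4 - t': DEAD (x not in live set ['a'])
Stmt 7 'u = 8': DEAD (u not in live set ['a'])
Stmt 8 'return a': KEEP (return); live-in = ['a']
Removed statement numbers: [3, 5, 6, 7]
Surviving IR:
  t = 5
  b = t * t
  a = b + 0
  return a

Answer: 3 5 6 7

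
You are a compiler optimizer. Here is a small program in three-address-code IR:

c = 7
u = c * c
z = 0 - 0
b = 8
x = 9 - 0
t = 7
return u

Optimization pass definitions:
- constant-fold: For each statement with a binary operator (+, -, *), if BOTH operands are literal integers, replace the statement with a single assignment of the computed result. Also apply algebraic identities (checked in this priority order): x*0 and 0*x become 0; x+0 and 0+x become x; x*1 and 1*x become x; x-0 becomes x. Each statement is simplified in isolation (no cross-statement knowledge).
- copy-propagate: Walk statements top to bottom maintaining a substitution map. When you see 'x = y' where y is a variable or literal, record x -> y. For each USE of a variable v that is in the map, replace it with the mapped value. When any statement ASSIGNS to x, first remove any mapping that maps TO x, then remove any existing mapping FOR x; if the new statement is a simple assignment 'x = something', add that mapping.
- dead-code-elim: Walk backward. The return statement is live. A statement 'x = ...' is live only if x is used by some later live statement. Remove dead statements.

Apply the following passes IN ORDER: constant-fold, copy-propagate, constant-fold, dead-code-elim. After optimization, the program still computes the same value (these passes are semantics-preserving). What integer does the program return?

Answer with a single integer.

Initial IR:
  c = 7
  u = c * c
  z = 0 - 0
  b = 8
  x = 9 - 0
  t = 7
  return u
After constant-fold (7 stmts):
  c = 7
  u = c * c
  z = 0
  b = 8
  x = 9
  t = 7
  return u
After copy-propagate (7 stmts):
  c = 7
  u = 7 * 7
  z = 0
  b = 8
  x = 9
  t = 7
  return u
After constant-fold (7 stmts):
  c = 7
  u = 49
  z = 0
  b = 8
  x = 9
  t = 7
  return u
After dead-code-elim (2 stmts):
  u = 49
  return u
Evaluate:
  c = 7  =>  c = 7
  u = c * c  =>  u = 49
  z = 0 - 0  =>  z = 0
  b = 8  =>  b = 8
  x = 9 - 0  =>  x = 9
  t = 7  =>  t = 7
  return u = 49

Answer: 49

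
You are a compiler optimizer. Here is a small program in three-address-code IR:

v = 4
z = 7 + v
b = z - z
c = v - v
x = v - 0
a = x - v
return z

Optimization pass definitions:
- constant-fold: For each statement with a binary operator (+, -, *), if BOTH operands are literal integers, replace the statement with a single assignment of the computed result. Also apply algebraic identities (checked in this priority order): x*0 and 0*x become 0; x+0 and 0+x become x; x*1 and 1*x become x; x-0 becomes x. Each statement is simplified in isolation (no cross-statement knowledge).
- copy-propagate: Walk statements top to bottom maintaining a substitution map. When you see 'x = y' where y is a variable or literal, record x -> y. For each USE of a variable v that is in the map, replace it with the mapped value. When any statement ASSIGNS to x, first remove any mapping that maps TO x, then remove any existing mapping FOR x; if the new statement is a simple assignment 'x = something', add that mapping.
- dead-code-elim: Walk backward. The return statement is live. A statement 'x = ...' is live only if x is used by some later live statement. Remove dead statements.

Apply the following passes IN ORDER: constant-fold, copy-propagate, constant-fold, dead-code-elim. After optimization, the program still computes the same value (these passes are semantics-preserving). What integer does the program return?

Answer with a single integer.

Answer: 11

Derivation:
Initial IR:
  v = 4
  z = 7 + v
  b = z - z
  c = v - v
  x = v - 0
  a = x - v
  return z
After constant-fold (7 stmts):
  v = 4
  z = 7 + v
  b = z - z
  c = v - v
  x = v
  a = x - v
  return z
After copy-propagate (7 stmts):
  v = 4
  z = 7 + 4
  b = z - z
  c = 4 - 4
  x = 4
  a = 4 - 4
  return z
After constant-fold (7 stmts):
  v = 4
  z = 11
  b = z - z
  c = 0
  x = 4
  a = 0
  return z
After dead-code-elim (2 stmts):
  z = 11
  return z
Evaluate:
  v = 4  =>  v = 4
  z = 7 + v  =>  z = 11
  b = z - z  =>  b = 0
  c = v - v  =>  c = 0
  x = v - 0  =>  x = 4
  a = x - v  =>  a = 0
  return z = 11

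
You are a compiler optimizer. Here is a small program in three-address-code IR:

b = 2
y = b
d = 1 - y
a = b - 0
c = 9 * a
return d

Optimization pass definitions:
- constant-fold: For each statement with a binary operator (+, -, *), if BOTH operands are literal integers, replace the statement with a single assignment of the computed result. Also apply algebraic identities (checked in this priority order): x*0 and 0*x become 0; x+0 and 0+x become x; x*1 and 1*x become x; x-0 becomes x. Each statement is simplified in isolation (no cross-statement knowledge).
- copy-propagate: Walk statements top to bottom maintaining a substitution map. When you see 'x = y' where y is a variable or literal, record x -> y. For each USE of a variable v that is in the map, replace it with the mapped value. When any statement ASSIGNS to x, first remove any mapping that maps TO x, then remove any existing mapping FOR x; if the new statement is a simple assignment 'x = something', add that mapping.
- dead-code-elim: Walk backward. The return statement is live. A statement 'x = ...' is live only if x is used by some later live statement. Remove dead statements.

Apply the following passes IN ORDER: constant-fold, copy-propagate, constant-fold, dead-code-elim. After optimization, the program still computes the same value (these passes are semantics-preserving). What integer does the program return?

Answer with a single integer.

Initial IR:
  b = 2
  y = b
  d = 1 - y
  a = b - 0
  c = 9 * a
  return d
After constant-fold (6 stmts):
  b = 2
  y = b
  d = 1 - y
  a = b
  c = 9 * a
  return d
After copy-propagate (6 stmts):
  b = 2
  y = 2
  d = 1 - 2
  a = 2
  c = 9 * 2
  return d
After constant-fold (6 stmts):
  b = 2
  y = 2
  d = -1
  a = 2
  c = 18
  return d
After dead-code-elim (2 stmts):
  d = -1
  return d
Evaluate:
  b = 2  =>  b = 2
  y = b  =>  y = 2
  d = 1 - y  =>  d = -1
  a = b - 0  =>  a = 2
  c = 9 * a  =>  c = 18
  return d = -1

Answer: -1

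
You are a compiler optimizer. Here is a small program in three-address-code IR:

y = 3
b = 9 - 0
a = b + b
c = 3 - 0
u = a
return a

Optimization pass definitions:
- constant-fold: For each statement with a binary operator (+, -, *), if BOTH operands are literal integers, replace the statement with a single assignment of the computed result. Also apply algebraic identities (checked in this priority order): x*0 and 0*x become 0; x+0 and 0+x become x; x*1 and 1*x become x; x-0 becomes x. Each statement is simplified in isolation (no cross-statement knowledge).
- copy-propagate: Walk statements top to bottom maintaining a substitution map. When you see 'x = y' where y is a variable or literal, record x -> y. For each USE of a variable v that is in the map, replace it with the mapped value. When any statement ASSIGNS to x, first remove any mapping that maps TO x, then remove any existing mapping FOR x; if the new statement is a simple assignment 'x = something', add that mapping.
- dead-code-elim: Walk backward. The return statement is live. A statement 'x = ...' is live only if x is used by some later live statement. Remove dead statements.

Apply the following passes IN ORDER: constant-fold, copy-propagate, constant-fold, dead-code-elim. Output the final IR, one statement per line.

Answer: a = 18
return a

Derivation:
Initial IR:
  y = 3
  b = 9 - 0
  a = b + b
  c = 3 - 0
  u = a
  return a
After constant-fold (6 stmts):
  y = 3
  b = 9
  a = b + b
  c = 3
  u = a
  return a
After copy-propagate (6 stmts):
  y = 3
  b = 9
  a = 9 + 9
  c = 3
  u = a
  return a
After constant-fold (6 stmts):
  y = 3
  b = 9
  a = 18
  c = 3
  u = a
  return a
After dead-code-elim (2 stmts):
  a = 18
  return a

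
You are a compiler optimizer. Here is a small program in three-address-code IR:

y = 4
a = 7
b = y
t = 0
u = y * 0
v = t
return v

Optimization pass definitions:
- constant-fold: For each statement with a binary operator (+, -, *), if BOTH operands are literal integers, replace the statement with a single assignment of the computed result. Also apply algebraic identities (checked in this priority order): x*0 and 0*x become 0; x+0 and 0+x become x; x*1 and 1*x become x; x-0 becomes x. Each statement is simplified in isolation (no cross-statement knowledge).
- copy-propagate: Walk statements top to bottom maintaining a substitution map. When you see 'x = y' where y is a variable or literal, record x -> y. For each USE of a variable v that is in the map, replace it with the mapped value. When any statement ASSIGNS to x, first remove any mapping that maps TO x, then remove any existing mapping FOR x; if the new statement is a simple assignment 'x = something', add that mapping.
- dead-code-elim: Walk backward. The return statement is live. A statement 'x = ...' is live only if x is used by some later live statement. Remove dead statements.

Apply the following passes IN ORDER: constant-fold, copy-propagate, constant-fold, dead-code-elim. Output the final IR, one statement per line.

Initial IR:
  y = 4
  a = 7
  b = y
  t = 0
  u = y * 0
  v = t
  return v
After constant-fold (7 stmts):
  y = 4
  a = 7
  b = y
  t = 0
  u = 0
  v = t
  return v
After copy-propagate (7 stmts):
  y = 4
  a = 7
  b = 4
  t = 0
  u = 0
  v = 0
  return 0
After constant-fold (7 stmts):
  y = 4
  a = 7
  b = 4
  t = 0
  u = 0
  v = 0
  return 0
After dead-code-elim (1 stmts):
  return 0

Answer: return 0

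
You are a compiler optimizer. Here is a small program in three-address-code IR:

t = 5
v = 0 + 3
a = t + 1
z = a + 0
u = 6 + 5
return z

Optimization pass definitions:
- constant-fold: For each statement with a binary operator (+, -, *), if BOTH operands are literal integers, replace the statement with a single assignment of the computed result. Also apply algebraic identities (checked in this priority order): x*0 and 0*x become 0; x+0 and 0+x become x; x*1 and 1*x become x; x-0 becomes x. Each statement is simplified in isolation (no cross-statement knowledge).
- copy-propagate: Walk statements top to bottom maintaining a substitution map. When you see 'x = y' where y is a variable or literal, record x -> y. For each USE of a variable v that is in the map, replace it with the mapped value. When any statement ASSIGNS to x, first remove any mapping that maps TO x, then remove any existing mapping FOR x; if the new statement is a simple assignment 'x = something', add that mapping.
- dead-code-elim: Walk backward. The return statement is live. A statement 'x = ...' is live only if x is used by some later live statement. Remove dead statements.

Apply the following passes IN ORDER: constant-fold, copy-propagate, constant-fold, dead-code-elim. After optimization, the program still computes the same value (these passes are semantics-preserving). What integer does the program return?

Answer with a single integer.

Answer: 6

Derivation:
Initial IR:
  t = 5
  v = 0 + 3
  a = t + 1
  z = a + 0
  u = 6 + 5
  return z
After constant-fold (6 stmts):
  t = 5
  v = 3
  a = t + 1
  z = a
  u = 11
  return z
After copy-propagate (6 stmts):
  t = 5
  v = 3
  a = 5 + 1
  z = a
  u = 11
  return a
After constant-fold (6 stmts):
  t = 5
  v = 3
  a = 6
  z = a
  u = 11
  return a
After dead-code-elim (2 stmts):
  a = 6
  return a
Evaluate:
  t = 5  =>  t = 5
  v = 0 + 3  =>  v = 3
  a = t + 1  =>  a = 6
  z = a + 0  =>  z = 6
  u = 6 + 5  =>  u = 11
  return z = 6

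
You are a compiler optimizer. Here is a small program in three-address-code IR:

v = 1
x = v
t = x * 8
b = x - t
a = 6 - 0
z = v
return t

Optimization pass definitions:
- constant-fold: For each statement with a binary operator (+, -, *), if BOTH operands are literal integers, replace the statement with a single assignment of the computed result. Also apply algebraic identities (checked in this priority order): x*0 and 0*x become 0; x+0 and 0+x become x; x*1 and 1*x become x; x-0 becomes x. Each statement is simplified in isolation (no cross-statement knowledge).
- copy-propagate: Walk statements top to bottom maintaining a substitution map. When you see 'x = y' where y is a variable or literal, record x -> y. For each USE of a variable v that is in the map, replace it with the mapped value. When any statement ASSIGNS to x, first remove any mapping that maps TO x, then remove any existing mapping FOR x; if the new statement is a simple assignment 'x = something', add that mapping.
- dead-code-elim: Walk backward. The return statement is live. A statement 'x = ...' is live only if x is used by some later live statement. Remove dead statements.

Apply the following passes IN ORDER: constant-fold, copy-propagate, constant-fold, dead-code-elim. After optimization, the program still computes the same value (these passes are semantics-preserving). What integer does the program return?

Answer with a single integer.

Answer: 8

Derivation:
Initial IR:
  v = 1
  x = v
  t = x * 8
  b = x - t
  a = 6 - 0
  z = v
  return t
After constant-fold (7 stmts):
  v = 1
  x = v
  t = x * 8
  b = x - t
  a = 6
  z = v
  return t
After copy-propagate (7 stmts):
  v = 1
  x = 1
  t = 1 * 8
  b = 1 - t
  a = 6
  z = 1
  return t
After constant-fold (7 stmts):
  v = 1
  x = 1
  t = 8
  b = 1 - t
  a = 6
  z = 1
  return t
After dead-code-elim (2 stmts):
  t = 8
  return t
Evaluate:
  v = 1  =>  v = 1
  x = v  =>  x = 1
  t = x * 8  =>  t = 8
  b = x - t  =>  b = -7
  a = 6 - 0  =>  a = 6
  z = v  =>  z = 1
  return t = 8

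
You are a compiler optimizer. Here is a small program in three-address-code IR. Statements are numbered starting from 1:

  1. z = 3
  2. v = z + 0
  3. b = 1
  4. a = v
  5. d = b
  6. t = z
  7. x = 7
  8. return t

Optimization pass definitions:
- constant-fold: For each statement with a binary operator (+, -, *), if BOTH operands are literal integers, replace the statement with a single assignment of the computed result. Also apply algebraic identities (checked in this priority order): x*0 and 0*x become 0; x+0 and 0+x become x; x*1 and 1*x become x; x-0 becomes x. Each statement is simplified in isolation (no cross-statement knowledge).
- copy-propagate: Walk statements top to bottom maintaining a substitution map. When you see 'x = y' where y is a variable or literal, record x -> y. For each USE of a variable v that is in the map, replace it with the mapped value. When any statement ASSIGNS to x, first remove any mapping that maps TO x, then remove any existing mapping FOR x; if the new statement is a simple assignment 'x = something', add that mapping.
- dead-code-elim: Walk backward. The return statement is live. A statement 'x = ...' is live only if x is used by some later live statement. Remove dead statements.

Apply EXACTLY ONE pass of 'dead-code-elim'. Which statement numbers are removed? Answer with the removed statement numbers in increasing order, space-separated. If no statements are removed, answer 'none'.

Answer: 2 3 4 5 7

Derivation:
Backward liveness scan:
Stmt 1 'z = 3': KEEP (z is live); live-in = []
Stmt 2 'v = z + 0': DEAD (v not in live set ['z'])
Stmt 3 'b = 1': DEAD (b not in live set ['z'])
Stmt 4 'a = v': DEAD (a not in live set ['z'])
Stmt 5 'd = b': DEAD (d not in live set ['z'])
Stmt 6 't = z': KEEP (t is live); live-in = ['z']
Stmt 7 'x = 7': DEAD (x not in live set ['t'])
Stmt 8 'return t': KEEP (return); live-in = ['t']
Removed statement numbers: [2, 3, 4, 5, 7]
Surviving IR:
  z = 3
  t = z
  return t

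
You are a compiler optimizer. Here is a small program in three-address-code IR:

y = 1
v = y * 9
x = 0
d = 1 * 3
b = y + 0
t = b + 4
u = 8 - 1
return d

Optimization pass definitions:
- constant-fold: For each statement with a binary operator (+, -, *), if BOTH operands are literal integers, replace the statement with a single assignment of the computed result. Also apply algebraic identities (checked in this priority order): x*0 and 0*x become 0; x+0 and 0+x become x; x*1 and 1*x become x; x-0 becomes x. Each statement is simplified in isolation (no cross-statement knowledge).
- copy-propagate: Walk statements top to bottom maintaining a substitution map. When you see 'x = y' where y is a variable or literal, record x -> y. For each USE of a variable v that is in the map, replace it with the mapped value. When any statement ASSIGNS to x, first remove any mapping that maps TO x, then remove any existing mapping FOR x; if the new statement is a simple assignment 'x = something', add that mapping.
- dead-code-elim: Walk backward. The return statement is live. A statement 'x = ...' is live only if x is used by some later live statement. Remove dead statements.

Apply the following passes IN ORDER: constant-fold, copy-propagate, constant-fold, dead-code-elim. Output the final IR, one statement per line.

Answer: return 3

Derivation:
Initial IR:
  y = 1
  v = y * 9
  x = 0
  d = 1 * 3
  b = y + 0
  t = b + 4
  u = 8 - 1
  return d
After constant-fold (8 stmts):
  y = 1
  v = y * 9
  x = 0
  d = 3
  b = y
  t = b + 4
  u = 7
  return d
After copy-propagate (8 stmts):
  y = 1
  v = 1 * 9
  x = 0
  d = 3
  b = 1
  t = 1 + 4
  u = 7
  return 3
After constant-fold (8 stmts):
  y = 1
  v = 9
  x = 0
  d = 3
  b = 1
  t = 5
  u = 7
  return 3
After dead-code-elim (1 stmts):
  return 3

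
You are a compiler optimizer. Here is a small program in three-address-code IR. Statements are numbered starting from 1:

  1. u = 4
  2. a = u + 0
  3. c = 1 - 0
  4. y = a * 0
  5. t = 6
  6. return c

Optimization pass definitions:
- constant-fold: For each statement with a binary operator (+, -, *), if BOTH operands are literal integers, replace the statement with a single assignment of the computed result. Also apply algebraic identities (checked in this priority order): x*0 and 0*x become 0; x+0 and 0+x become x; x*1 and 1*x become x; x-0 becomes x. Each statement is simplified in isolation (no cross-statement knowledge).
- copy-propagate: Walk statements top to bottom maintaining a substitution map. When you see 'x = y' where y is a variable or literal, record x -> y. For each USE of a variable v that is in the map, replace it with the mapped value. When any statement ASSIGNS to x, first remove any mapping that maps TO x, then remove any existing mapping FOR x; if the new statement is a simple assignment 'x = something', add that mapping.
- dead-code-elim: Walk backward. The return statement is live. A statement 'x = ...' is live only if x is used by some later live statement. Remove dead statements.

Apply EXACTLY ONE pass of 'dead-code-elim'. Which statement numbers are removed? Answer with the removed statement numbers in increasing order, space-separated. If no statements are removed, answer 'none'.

Answer: 1 2 4 5

Derivation:
Backward liveness scan:
Stmt 1 'u = 4': DEAD (u not in live set [])
Stmt 2 'a = u + 0': DEAD (a not in live set [])
Stmt 3 'c = 1 - 0': KEEP (c is live); live-in = []
Stmt 4 'y = a * 0': DEAD (y not in live set ['c'])
Stmt 5 't = 6': DEAD (t not in live set ['c'])
Stmt 6 'return c': KEEP (return); live-in = ['c']
Removed statement numbers: [1, 2, 4, 5]
Surviving IR:
  c = 1 - 0
  return c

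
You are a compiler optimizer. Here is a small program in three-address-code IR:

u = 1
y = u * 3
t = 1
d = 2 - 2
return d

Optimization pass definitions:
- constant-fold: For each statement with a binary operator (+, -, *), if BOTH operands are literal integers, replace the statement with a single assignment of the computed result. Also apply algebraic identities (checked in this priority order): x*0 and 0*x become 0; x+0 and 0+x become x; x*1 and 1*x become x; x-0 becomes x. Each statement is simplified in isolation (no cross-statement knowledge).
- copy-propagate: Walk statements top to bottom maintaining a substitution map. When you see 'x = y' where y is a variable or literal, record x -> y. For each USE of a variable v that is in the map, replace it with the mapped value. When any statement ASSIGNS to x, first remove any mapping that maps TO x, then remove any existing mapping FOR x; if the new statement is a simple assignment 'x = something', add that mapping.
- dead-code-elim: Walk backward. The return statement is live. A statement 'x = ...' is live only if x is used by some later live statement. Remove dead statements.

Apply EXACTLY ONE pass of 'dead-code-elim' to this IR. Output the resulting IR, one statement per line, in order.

Applying dead-code-elim statement-by-statement:
  [5] return d  -> KEEP (return); live=['d']
  [4] d = 2 - 2  -> KEEP; live=[]
  [3] t = 1  -> DEAD (t not live)
  [2] y = u * 3  -> DEAD (y not live)
  [1] u = 1  -> DEAD (u not live)
Result (2 stmts):
  d = 2 - 2
  return d

Answer: d = 2 - 2
return d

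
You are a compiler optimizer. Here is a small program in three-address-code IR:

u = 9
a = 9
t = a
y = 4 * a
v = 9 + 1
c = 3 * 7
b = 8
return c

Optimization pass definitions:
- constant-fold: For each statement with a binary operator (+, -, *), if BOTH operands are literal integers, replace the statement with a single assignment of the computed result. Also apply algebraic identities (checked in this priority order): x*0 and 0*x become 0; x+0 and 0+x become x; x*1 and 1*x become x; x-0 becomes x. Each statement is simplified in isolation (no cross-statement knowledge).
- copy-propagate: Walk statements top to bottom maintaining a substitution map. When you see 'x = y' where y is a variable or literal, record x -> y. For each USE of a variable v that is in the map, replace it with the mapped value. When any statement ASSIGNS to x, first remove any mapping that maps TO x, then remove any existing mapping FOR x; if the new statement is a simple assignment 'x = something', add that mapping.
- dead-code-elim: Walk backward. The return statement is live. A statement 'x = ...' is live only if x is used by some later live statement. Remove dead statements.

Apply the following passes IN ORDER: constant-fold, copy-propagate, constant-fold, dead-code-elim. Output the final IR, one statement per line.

Answer: return 21

Derivation:
Initial IR:
  u = 9
  a = 9
  t = a
  y = 4 * a
  v = 9 + 1
  c = 3 * 7
  b = 8
  return c
After constant-fold (8 stmts):
  u = 9
  a = 9
  t = a
  y = 4 * a
  v = 10
  c = 21
  b = 8
  return c
After copy-propagate (8 stmts):
  u = 9
  a = 9
  t = 9
  y = 4 * 9
  v = 10
  c = 21
  b = 8
  return 21
After constant-fold (8 stmts):
  u = 9
  a = 9
  t = 9
  y = 36
  v = 10
  c = 21
  b = 8
  return 21
After dead-code-elim (1 stmts):
  return 21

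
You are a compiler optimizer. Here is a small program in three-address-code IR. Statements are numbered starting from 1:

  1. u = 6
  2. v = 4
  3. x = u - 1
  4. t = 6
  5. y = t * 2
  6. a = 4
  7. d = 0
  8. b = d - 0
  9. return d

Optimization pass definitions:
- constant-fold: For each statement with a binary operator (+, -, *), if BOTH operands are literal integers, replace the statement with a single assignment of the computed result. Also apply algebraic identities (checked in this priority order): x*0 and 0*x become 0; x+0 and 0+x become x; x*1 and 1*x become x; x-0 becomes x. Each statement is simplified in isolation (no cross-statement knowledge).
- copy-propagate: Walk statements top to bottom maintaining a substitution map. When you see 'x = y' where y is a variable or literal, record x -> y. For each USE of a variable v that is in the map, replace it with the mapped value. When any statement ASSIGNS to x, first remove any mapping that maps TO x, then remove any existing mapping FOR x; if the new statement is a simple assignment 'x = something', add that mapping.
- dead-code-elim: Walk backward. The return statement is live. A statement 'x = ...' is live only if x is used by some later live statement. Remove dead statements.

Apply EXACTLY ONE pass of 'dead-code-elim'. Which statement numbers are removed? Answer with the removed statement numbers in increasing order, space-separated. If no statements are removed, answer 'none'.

Backward liveness scan:
Stmt 1 'u = 6': DEAD (u not in live set [])
Stmt 2 'v = 4': DEAD (v not in live set [])
Stmt 3 'x = u - 1': DEAD (x not in live set [])
Stmt 4 't = 6': DEAD (t not in live set [])
Stmt 5 'y = t * 2': DEAD (y not in live set [])
Stmt 6 'a = 4': DEAD (a not in live set [])
Stmt 7 'd = 0': KEEP (d is live); live-in = []
Stmt 8 'b = d - 0': DEAD (b not in live set ['d'])
Stmt 9 'return d': KEEP (return); live-in = ['d']
Removed statement numbers: [1, 2, 3, 4, 5, 6, 8]
Surviving IR:
  d = 0
  return d

Answer: 1 2 3 4 5 6 8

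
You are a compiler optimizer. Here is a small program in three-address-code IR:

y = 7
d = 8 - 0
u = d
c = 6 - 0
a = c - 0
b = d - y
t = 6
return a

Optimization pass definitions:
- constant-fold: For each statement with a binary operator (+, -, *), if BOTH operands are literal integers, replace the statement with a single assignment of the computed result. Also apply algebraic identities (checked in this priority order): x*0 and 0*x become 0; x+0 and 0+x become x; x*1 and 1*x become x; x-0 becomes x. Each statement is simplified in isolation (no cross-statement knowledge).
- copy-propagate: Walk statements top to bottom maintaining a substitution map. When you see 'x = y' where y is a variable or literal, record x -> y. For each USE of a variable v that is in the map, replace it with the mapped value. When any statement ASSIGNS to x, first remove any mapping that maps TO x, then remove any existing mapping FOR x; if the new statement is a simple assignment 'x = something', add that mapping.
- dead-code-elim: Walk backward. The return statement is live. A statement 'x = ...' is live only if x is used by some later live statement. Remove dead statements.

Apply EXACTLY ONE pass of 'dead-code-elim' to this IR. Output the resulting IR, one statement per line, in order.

Applying dead-code-elim statement-by-statement:
  [8] return a  -> KEEP (return); live=['a']
  [7] t = 6  -> DEAD (t not live)
  [6] b = d - y  -> DEAD (b not live)
  [5] a = c - 0  -> KEEP; live=['c']
  [4] c = 6 - 0  -> KEEP; live=[]
  [3] u = d  -> DEAD (u not live)
  [2] d = 8 - 0  -> DEAD (d not live)
  [1] y = 7  -> DEAD (y not live)
Result (3 stmts):
  c = 6 - 0
  a = c - 0
  return a

Answer: c = 6 - 0
a = c - 0
return a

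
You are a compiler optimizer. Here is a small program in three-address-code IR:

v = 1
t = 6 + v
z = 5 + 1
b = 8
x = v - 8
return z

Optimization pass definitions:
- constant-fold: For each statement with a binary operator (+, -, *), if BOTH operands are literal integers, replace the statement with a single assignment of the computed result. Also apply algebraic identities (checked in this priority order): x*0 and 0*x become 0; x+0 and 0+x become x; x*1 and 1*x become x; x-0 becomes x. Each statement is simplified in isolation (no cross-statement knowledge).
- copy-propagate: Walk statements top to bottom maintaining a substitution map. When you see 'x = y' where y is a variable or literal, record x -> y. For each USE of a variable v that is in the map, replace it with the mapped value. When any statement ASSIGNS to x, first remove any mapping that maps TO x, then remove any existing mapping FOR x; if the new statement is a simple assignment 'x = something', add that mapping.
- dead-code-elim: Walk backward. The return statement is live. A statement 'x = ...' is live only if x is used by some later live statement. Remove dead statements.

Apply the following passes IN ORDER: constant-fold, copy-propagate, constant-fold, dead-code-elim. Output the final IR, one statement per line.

Answer: return 6

Derivation:
Initial IR:
  v = 1
  t = 6 + v
  z = 5 + 1
  b = 8
  x = v - 8
  return z
After constant-fold (6 stmts):
  v = 1
  t = 6 + v
  z = 6
  b = 8
  x = v - 8
  return z
After copy-propagate (6 stmts):
  v = 1
  t = 6 + 1
  z = 6
  b = 8
  x = 1 - 8
  return 6
After constant-fold (6 stmts):
  v = 1
  t = 7
  z = 6
  b = 8
  x = -7
  return 6
After dead-code-elim (1 stmts):
  return 6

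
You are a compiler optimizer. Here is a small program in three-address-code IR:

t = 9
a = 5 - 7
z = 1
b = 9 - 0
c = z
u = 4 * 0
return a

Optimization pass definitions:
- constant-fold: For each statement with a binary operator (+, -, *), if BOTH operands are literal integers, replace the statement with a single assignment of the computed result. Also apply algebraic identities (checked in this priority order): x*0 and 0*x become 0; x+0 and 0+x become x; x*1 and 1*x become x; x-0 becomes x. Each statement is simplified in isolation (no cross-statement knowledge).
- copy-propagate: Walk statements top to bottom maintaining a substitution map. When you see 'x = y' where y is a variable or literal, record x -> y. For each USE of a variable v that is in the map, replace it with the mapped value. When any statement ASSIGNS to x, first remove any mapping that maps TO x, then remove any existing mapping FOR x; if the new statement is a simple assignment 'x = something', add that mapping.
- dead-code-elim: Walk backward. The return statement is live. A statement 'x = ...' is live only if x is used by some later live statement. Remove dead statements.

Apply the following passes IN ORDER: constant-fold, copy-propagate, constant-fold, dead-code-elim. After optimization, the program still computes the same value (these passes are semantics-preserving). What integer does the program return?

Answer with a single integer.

Initial IR:
  t = 9
  a = 5 - 7
  z = 1
  b = 9 - 0
  c = z
  u = 4 * 0
  return a
After constant-fold (7 stmts):
  t = 9
  a = -2
  z = 1
  b = 9
  c = z
  u = 0
  return a
After copy-propagate (7 stmts):
  t = 9
  a = -2
  z = 1
  b = 9
  c = 1
  u = 0
  return -2
After constant-fold (7 stmts):
  t = 9
  a = -2
  z = 1
  b = 9
  c = 1
  u = 0
  return -2
After dead-code-elim (1 stmts):
  return -2
Evaluate:
  t = 9  =>  t = 9
  a = 5 - 7  =>  a = -2
  z = 1  =>  z = 1
  b = 9 - 0  =>  b = 9
  c = z  =>  c = 1
  u = 4 * 0  =>  u = 0
  return a = -2

Answer: -2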